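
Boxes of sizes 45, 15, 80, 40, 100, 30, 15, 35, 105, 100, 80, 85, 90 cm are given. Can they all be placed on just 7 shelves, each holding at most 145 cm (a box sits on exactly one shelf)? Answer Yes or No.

Yes

A valid assignment using 7 shelves:
  shelf 1: 105 + 40 = 145
  shelf 2: 100 + 45 = 145
  shelf 3: 100 + 35 = 135
  shelf 4: 90 + 30 + 15 = 135
  shelf 5: 85 + 15 = 100
  shelf 6: 80 = 80
  shelf 7: 80 = 80
Every load is within 145 cm, so 7 shelves suffice.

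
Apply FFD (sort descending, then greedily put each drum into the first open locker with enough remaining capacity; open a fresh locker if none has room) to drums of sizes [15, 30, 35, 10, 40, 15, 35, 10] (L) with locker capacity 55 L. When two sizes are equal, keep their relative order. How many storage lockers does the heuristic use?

Sorted descending: 40, 35, 35, 30, 15, 15, 10, 10.
  40 → locker 1 (new)  [load 40/55]
  35 → locker 2 (new)  [load 35/55]
  35 → locker 3 (new)  [load 35/55]
  30 → locker 4 (new)  [load 30/55]
  15 → locker 1  [load 55/55]
  15 → locker 2  [load 50/55]
  10 → locker 3  [load 45/55]
  10 → locker 3  [load 55/55]
4 storage lockers opened.

4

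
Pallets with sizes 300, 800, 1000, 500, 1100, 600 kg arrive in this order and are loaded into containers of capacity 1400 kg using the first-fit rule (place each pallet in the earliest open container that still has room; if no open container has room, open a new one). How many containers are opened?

  300 → container 1 (new)  [load 300/1400]
  800 → container 1  [load 1100/1400]
  1000 → container 2 (new)  [load 1000/1400]
  500 → container 3 (new)  [load 500/1400]
  1100 → container 4 (new)  [load 1100/1400]
  600 → container 3  [load 1100/1400]
4 containers opened.

4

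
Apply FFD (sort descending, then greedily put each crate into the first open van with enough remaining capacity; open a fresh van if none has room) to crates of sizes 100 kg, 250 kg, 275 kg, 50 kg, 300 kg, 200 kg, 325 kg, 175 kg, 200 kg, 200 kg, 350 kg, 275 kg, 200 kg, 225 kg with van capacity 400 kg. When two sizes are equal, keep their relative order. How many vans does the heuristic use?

9

Sorted descending: 350, 325, 300, 275, 275, 250, 225, 200, 200, 200, 200, 175, 100, 50.
  350 → van 1 (new)  [load 350/400]
  325 → van 2 (new)  [load 325/400]
  300 → van 3 (new)  [load 300/400]
  275 → van 4 (new)  [load 275/400]
  275 → van 5 (new)  [load 275/400]
  250 → van 6 (new)  [load 250/400]
  225 → van 7 (new)  [load 225/400]
  200 → van 8 (new)  [load 200/400]
  200 → van 8  [load 400/400]
  200 → van 9 (new)  [load 200/400]
  200 → van 9  [load 400/400]
  175 → van 7  [load 400/400]
  100 → van 3  [load 400/400]
  50 → van 1  [load 400/400]
9 vans opened.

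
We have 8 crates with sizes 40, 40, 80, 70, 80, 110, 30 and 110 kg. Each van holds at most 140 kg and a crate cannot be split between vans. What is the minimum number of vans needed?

Total = 110 + 110 + 80 + 80 + 70 + 40 + 40 + 30 = 560 kg.
Lower bound: ⌈560/140⌉ = 4 vans.
A packing using 5 vans:
  van 1: 110 + 30 = 140
  van 2: 110 = 110
  van 3: 80 + 40 = 120
  van 4: 80 + 40 = 120
  van 5: 70 = 70
No arrangement into 4 vans stays within capacity, so 5 is optimal.

5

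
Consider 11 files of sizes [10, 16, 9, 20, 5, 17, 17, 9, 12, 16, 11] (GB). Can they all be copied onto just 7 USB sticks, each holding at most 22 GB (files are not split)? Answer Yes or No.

Total = 142 GB; ⌈142/22⌉ = 7.
The bound of 7 does not rule out 7, but exhaustive search shows no assignment into 7 USB sticks of capacity 22 GB exists — the minimum is 8.

No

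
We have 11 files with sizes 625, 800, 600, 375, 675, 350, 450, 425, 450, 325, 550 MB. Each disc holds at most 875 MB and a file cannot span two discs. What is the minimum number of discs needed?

Total = 800 + 675 + 625 + 600 + 550 + 450 + 450 + 425 + 375 + 350 + 325 = 5625 MB.
Lower bound: ⌈5625/875⌉ = 7 discs.
A packing using 8 discs:
  disc 1: 800 = 800
  disc 2: 675 = 675
  disc 3: 625 = 625
  disc 4: 600 = 600
  disc 5: 550 + 325 = 875
  disc 6: 450 + 425 = 875
  disc 7: 450 + 375 = 825
  disc 8: 350 = 350
No arrangement into 7 discs stays within capacity, so 8 is optimal.

8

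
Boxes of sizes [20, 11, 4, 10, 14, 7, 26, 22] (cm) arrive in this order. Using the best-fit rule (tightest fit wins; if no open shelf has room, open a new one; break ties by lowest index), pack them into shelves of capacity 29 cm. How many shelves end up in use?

  20 → shelf 1 (new)  [load 20/29]
  11 → shelf 2 (new)  [load 11/29]
  4 → shelf 1  [load 24/29]
  10 → shelf 2  [load 21/29]
  14 → shelf 3 (new)  [load 14/29]
  7 → shelf 2  [load 28/29]
  26 → shelf 4 (new)  [load 26/29]
  22 → shelf 5 (new)  [load 22/29]
5 shelves opened.

5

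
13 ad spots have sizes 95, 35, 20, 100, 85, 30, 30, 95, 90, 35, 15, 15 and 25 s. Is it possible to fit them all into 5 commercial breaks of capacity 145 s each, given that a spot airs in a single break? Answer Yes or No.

A valid assignment using 5 commercial breaks:
  break 1: 100 + 35 = 135
  break 2: 95 + 35 + 15 = 145
  break 3: 95 + 30 + 20 = 145
  break 4: 90 + 30 + 25 = 145
  break 5: 85 + 15 = 100
Every load is within 145 s, so 5 commercial breaks suffice.

Yes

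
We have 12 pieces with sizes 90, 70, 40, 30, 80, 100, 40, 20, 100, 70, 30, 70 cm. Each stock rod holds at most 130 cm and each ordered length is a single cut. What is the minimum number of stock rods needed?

Total = 100 + 100 + 90 + 80 + 70 + 70 + 70 + 40 + 40 + 30 + 30 + 20 = 740 cm.
Lower bound: ⌈740/130⌉ = 6 stock rods.
Also, 7 pieces each exceed 65 cm, and no two of those can share a stock rod, so at least 7 stock rods are needed.
A packing using 7 stock rods:
  stock rod 1: 100 + 30 = 130
  stock rod 2: 100 + 30 = 130
  stock rod 3: 90 + 40 = 130
  stock rod 4: 80 + 40 = 120
  stock rod 5: 70 + 20 = 90
  stock rod 6: 70 = 70
  stock rod 7: 70 = 70
This matches the lower bound, so 7 is optimal.

7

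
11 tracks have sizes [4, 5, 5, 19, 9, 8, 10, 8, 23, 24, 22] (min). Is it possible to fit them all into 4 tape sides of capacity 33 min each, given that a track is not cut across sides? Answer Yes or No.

Total = 137 min; ⌈137/33⌉ = 5.
At least 5 tape sides are required, but only 4 are allowed.

No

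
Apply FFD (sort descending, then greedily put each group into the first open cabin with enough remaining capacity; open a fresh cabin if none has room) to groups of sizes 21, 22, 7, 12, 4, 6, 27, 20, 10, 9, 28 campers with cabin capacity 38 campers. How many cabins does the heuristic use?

Sorted descending: 28, 27, 22, 21, 20, 12, 10, 9, 7, 6, 4.
  28 → cabin 1 (new)  [load 28/38]
  27 → cabin 2 (new)  [load 27/38]
  22 → cabin 3 (new)  [load 22/38]
  21 → cabin 4 (new)  [load 21/38]
  20 → cabin 5 (new)  [load 20/38]
  12 → cabin 3  [load 34/38]
  10 → cabin 1  [load 38/38]
  9 → cabin 2  [load 36/38]
  7 → cabin 4  [load 28/38]
  6 → cabin 4  [load 34/38]
  4 → cabin 3  [load 38/38]
5 cabins opened.

5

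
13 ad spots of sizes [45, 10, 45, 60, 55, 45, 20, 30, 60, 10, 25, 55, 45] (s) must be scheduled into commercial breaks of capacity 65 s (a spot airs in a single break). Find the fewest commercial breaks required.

9

Total = 60 + 60 + 55 + 55 + 45 + 45 + 45 + 45 + 30 + 25 + 20 + 10 + 10 = 505 s.
Lower bound: ⌈505/65⌉ = 8 commercial breaks.
A packing using 9 commercial breaks:
  break 1: 60 = 60
  break 2: 60 = 60
  break 3: 55 + 10 = 65
  break 4: 55 + 10 = 65
  break 5: 45 + 20 = 65
  break 6: 45 = 45
  break 7: 45 = 45
  break 8: 45 = 45
  break 9: 30 + 25 = 55
No arrangement into 8 commercial breaks stays within capacity, so 9 is optimal.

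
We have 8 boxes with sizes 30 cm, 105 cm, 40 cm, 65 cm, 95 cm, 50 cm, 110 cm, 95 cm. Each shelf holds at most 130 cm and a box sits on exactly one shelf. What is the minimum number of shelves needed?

6

Total = 110 + 105 + 95 + 95 + 65 + 50 + 40 + 30 = 590 cm.
Lower bound: ⌈590/130⌉ = 5 shelves.
A packing using 6 shelves:
  shelf 1: 110 = 110
  shelf 2: 105 = 105
  shelf 3: 95 + 30 = 125
  shelf 4: 95 = 95
  shelf 5: 65 + 50 = 115
  shelf 6: 40 = 40
No arrangement into 5 shelves stays within capacity, so 6 is optimal.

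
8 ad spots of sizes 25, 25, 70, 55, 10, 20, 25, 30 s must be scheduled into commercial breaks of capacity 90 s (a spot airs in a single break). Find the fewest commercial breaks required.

3

Total = 70 + 55 + 30 + 25 + 25 + 25 + 20 + 10 = 260 s.
Lower bound: ⌈260/90⌉ = 3 commercial breaks.
A packing using 3 commercial breaks:
  break 1: 70 + 20 = 90
  break 2: 55 + 30 = 85
  break 3: 25 + 25 + 25 + 10 = 85
This matches the lower bound, so 3 is optimal.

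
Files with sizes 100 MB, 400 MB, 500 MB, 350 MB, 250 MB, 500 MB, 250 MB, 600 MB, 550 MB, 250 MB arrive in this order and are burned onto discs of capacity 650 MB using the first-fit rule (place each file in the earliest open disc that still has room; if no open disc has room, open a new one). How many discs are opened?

7

  100 → disc 1 (new)  [load 100/650]
  400 → disc 1  [load 500/650]
  500 → disc 2 (new)  [load 500/650]
  350 → disc 3 (new)  [load 350/650]
  250 → disc 3  [load 600/650]
  500 → disc 4 (new)  [load 500/650]
  250 → disc 5 (new)  [load 250/650]
  600 → disc 6 (new)  [load 600/650]
  550 → disc 7 (new)  [load 550/650]
  250 → disc 5  [load 500/650]
7 discs opened.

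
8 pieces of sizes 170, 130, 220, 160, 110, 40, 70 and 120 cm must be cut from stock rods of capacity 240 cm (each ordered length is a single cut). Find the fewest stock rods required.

5

Total = 220 + 170 + 160 + 130 + 120 + 110 + 70 + 40 = 1020 cm.
Lower bound: ⌈1020/240⌉ = 5 stock rods.
A packing using 5 stock rods:
  stock rod 1: 220 = 220
  stock rod 2: 170 + 70 = 240
  stock rod 3: 160 + 40 = 200
  stock rod 4: 130 + 110 = 240
  stock rod 5: 120 = 120
This matches the lower bound, so 5 is optimal.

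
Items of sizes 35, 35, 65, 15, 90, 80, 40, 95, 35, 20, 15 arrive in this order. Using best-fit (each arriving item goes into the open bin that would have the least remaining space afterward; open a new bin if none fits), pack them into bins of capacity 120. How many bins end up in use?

  35 → bin 1 (new)  [load 35/120]
  35 → bin 1  [load 70/120]
  65 → bin 2 (new)  [load 65/120]
  15 → bin 1  [load 85/120]
  90 → bin 3 (new)  [load 90/120]
  80 → bin 4 (new)  [load 80/120]
  40 → bin 4  [load 120/120]
  95 → bin 5 (new)  [load 95/120]
  35 → bin 1  [load 120/120]
  20 → bin 5  [load 115/120]
  15 → bin 3  [load 105/120]
5 bins opened.

5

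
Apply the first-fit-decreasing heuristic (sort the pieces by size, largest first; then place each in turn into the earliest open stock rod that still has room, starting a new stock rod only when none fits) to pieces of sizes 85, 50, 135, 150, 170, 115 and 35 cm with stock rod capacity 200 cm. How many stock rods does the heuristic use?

Sorted descending: 170, 150, 135, 115, 85, 50, 35.
  170 → stock rod 1 (new)  [load 170/200]
  150 → stock rod 2 (new)  [load 150/200]
  135 → stock rod 3 (new)  [load 135/200]
  115 → stock rod 4 (new)  [load 115/200]
  85 → stock rod 4  [load 200/200]
  50 → stock rod 2  [load 200/200]
  35 → stock rod 3  [load 170/200]
4 stock rods opened.

4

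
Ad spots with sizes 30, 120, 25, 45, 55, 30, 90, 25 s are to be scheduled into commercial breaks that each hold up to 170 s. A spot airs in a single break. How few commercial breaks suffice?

3

Total = 120 + 90 + 55 + 45 + 30 + 30 + 25 + 25 = 420 s.
Lower bound: ⌈420/170⌉ = 3 commercial breaks.
A packing using 3 commercial breaks:
  break 1: 120 + 45 = 165
  break 2: 90 + 55 + 25 = 170
  break 3: 30 + 30 + 25 = 85
This matches the lower bound, so 3 is optimal.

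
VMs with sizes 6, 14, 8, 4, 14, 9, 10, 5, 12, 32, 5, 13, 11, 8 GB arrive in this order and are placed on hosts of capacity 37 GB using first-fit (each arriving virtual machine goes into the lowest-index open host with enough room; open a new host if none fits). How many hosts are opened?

5

  6 → host 1 (new)  [load 6/37]
  14 → host 1  [load 20/37]
  8 → host 1  [load 28/37]
  4 → host 1  [load 32/37]
  14 → host 2 (new)  [load 14/37]
  9 → host 2  [load 23/37]
  10 → host 2  [load 33/37]
  5 → host 1  [load 37/37]
  12 → host 3 (new)  [load 12/37]
  32 → host 4 (new)  [load 32/37]
  5 → host 3  [load 17/37]
  13 → host 3  [load 30/37]
  11 → host 5 (new)  [load 11/37]
  8 → host 5  [load 19/37]
5 hosts opened.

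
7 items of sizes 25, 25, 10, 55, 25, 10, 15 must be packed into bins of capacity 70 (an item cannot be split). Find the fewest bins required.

Total = 55 + 25 + 25 + 25 + 15 + 10 + 10 = 165.
Lower bound: ⌈165/70⌉ = 3 bins.
A packing using 3 bins:
  bin 1: 55 + 15 = 70
  bin 2: 25 + 25 + 10 + 10 = 70
  bin 3: 25 = 25
This matches the lower bound, so 3 is optimal.

3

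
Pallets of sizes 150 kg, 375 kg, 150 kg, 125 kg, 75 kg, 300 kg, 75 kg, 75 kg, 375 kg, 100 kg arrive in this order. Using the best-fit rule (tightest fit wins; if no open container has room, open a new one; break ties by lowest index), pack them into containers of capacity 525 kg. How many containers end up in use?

4

  150 → container 1 (new)  [load 150/525]
  375 → container 1  [load 525/525]
  150 → container 2 (new)  [load 150/525]
  125 → container 2  [load 275/525]
  75 → container 2  [load 350/525]
  300 → container 3 (new)  [load 300/525]
  75 → container 2  [load 425/525]
  75 → container 2  [load 500/525]
  375 → container 4 (new)  [load 375/525]
  100 → container 4  [load 475/525]
4 containers opened.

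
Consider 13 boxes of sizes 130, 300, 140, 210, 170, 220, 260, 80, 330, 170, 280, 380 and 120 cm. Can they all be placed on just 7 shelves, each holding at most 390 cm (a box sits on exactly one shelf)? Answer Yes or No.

No

Total = 2790 cm; ⌈2790/390⌉ = 8.
At least 8 shelves are required, but only 7 are allowed.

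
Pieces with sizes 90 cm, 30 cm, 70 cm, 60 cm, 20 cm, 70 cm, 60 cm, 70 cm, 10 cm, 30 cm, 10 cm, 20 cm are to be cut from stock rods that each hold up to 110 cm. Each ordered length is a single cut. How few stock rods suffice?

Total = 90 + 70 + 70 + 70 + 60 + 60 + 30 + 30 + 20 + 20 + 10 + 10 = 540 cm.
Lower bound: ⌈540/110⌉ = 5 stock rods.
Also, 6 pieces each exceed 55 cm, and no two of those can share a stock rod, so at least 6 stock rods are needed.
A packing using 6 stock rods:
  stock rod 1: 90 + 20 = 110
  stock rod 2: 70 + 30 + 10 = 110
  stock rod 3: 70 + 30 + 10 = 110
  stock rod 4: 70 + 20 = 90
  stock rod 5: 60 = 60
  stock rod 6: 60 = 60
This matches the lower bound, so 6 is optimal.

6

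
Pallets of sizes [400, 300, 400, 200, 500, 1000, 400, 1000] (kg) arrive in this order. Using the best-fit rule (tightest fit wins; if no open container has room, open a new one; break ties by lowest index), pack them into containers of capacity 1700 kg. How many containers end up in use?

3

  400 → container 1 (new)  [load 400/1700]
  300 → container 1  [load 700/1700]
  400 → container 1  [load 1100/1700]
  200 → container 1  [load 1300/1700]
  500 → container 2 (new)  [load 500/1700]
  1000 → container 2  [load 1500/1700]
  400 → container 1  [load 1700/1700]
  1000 → container 3 (new)  [load 1000/1700]
3 containers opened.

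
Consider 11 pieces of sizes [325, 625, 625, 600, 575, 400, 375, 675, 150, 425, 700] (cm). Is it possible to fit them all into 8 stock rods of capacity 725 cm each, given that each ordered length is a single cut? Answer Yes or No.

Total = 5475 cm; ⌈5475/725⌉ = 8.
9 pieces each exceed half the capacity and cannot share a stock rod, forcing at least 9 stock rods.
At least 9 stock rods are required, but only 8 are allowed.

No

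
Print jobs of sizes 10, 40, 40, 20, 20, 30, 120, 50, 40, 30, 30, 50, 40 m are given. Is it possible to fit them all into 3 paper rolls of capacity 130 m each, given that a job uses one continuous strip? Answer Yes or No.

Total = 520 m; ⌈520/130⌉ = 4.
At least 4 paper rolls are required, but only 3 are allowed.

No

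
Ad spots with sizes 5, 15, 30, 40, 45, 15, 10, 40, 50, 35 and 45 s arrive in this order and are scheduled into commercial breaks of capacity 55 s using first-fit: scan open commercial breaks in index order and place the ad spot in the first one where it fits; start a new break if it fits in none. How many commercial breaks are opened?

7

  5 → break 1 (new)  [load 5/55]
  15 → break 1  [load 20/55]
  30 → break 1  [load 50/55]
  40 → break 2 (new)  [load 40/55]
  45 → break 3 (new)  [load 45/55]
  15 → break 2  [load 55/55]
  10 → break 3  [load 55/55]
  40 → break 4 (new)  [load 40/55]
  50 → break 5 (new)  [load 50/55]
  35 → break 6 (new)  [load 35/55]
  45 → break 7 (new)  [load 45/55]
7 commercial breaks opened.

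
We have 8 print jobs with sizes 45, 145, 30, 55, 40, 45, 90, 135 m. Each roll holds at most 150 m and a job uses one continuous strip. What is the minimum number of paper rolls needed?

Total = 145 + 135 + 90 + 55 + 45 + 45 + 40 + 30 = 585 m.
Lower bound: ⌈585/150⌉ = 4 paper rolls.
A packing using 5 paper rolls:
  roll 1: 145 = 145
  roll 2: 135 = 135
  roll 3: 90 + 55 = 145
  roll 4: 45 + 45 + 40 = 130
  roll 5: 30 = 30
No arrangement into 4 paper rolls stays within capacity, so 5 is optimal.

5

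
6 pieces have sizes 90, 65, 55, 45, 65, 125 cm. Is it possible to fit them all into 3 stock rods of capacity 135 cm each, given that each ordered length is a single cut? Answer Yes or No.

No

Total = 445 cm; ⌈445/135⌉ = 4.
At least 4 stock rods are required, but only 3 are allowed.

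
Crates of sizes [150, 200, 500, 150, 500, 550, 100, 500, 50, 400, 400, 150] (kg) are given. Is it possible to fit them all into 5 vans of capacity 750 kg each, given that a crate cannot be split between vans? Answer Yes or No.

Total = 3650 kg; ⌈3650/750⌉ = 5.
6 crates each exceed half the capacity and cannot share a van, forcing at least 6 vans.
At least 6 vans are required, but only 5 are allowed.

No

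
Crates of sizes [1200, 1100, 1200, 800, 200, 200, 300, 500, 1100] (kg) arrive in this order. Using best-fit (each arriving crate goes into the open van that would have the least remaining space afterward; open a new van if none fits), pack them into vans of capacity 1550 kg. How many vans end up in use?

5

  1200 → van 1 (new)  [load 1200/1550]
  1100 → van 2 (new)  [load 1100/1550]
  1200 → van 3 (new)  [load 1200/1550]
  800 → van 4 (new)  [load 800/1550]
  200 → van 1  [load 1400/1550]
  200 → van 3  [load 1400/1550]
  300 → van 2  [load 1400/1550]
  500 → van 4  [load 1300/1550]
  1100 → van 5 (new)  [load 1100/1550]
5 vans opened.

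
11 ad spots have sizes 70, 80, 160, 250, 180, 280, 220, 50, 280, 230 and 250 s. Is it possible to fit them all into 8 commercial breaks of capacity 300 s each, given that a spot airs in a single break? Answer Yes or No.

Yes

A valid assignment using 8 commercial breaks:
  break 1: 280 = 280
  break 2: 280 = 280
  break 3: 250 + 50 = 300
  break 4: 250 = 250
  break 5: 230 + 70 = 300
  break 6: 220 + 80 = 300
  break 7: 180 = 180
  break 8: 160 = 160
Every load is within 300 s, so 8 commercial breaks suffice.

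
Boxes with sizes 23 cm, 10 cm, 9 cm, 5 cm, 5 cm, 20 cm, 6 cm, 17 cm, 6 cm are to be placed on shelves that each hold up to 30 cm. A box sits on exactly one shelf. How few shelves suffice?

Total = 23 + 20 + 17 + 10 + 9 + 6 + 6 + 5 + 5 = 101 cm.
Lower bound: ⌈101/30⌉ = 4 shelves.
A packing using 4 shelves:
  shelf 1: 23 + 6 = 29
  shelf 2: 20 + 10 = 30
  shelf 3: 17 + 9 = 26
  shelf 4: 6 + 5 + 5 = 16
This matches the lower bound, so 4 is optimal.

4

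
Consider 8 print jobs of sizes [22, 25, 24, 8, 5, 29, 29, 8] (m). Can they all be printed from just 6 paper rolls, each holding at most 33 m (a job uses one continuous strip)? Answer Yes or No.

A valid assignment using 5 paper rolls:
  roll 1: 29 = 29
  roll 2: 29 = 29
  roll 3: 25 + 8 = 33
  roll 4: 24 + 8 = 32
  roll 5: 22 + 5 = 27
That uses only 5 ≤ 6, so 6 paper rolls are enough.

Yes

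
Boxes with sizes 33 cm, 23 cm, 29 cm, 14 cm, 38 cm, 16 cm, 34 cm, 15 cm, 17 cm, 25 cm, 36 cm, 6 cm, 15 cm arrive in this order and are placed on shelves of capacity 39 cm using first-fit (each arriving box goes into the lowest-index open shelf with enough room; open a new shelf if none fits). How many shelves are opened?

  33 → shelf 1 (new)  [load 33/39]
  23 → shelf 2 (new)  [load 23/39]
  29 → shelf 3 (new)  [load 29/39]
  14 → shelf 2  [load 37/39]
  38 → shelf 4 (new)  [load 38/39]
  16 → shelf 5 (new)  [load 16/39]
  34 → shelf 6 (new)  [load 34/39]
  15 → shelf 5  [load 31/39]
  17 → shelf 7 (new)  [load 17/39]
  25 → shelf 8 (new)  [load 25/39]
  36 → shelf 9 (new)  [load 36/39]
  6 → shelf 1  [load 39/39]
  15 → shelf 7  [load 32/39]
9 shelves opened.

9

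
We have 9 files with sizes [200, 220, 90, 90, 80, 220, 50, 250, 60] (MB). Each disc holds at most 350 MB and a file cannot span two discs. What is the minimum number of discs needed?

4

Total = 250 + 220 + 220 + 200 + 90 + 90 + 80 + 60 + 50 = 1260 MB.
Lower bound: ⌈1260/350⌉ = 4 discs.
A packing using 4 discs:
  disc 1: 250 + 90 = 340
  disc 2: 220 + 90 = 310
  disc 3: 220 + 80 + 50 = 350
  disc 4: 200 + 60 = 260
This matches the lower bound, so 4 is optimal.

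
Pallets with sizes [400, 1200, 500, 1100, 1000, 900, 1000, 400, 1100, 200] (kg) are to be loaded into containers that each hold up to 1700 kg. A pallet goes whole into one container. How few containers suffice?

6

Total = 1200 + 1100 + 1100 + 1000 + 1000 + 900 + 500 + 400 + 400 + 200 = 7800 kg.
Lower bound: ⌈7800/1700⌉ = 5 containers.
Also, 6 pallets each exceed 850 kg, and no two of those can share a container, so at least 6 containers are needed.
A packing using 6 containers:
  container 1: 1200 + 500 = 1700
  container 2: 1100 + 400 + 200 = 1700
  container 3: 1100 + 400 = 1500
  container 4: 1000 = 1000
  container 5: 1000 = 1000
  container 6: 900 = 900
This matches the lower bound, so 6 is optimal.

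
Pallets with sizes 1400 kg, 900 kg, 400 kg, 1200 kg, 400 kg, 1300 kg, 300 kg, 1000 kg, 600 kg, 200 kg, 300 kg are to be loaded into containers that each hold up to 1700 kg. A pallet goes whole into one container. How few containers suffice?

Total = 1400 + 1300 + 1200 + 1000 + 900 + 600 + 400 + 400 + 300 + 300 + 200 = 8000 kg.
Lower bound: ⌈8000/1700⌉ = 5 containers.
A packing using 5 containers:
  container 1: 1400 + 300 = 1700
  container 2: 1300 + 400 = 1700
  container 3: 1200 + 400 = 1600
  container 4: 1000 + 600 = 1600
  container 5: 900 + 300 + 200 = 1400
This matches the lower bound, so 5 is optimal.

5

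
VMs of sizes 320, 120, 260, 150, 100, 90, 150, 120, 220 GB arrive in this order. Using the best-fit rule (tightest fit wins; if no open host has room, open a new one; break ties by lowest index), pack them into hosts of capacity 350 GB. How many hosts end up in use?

5

  320 → host 1 (new)  [load 320/350]
  120 → host 2 (new)  [load 120/350]
  260 → host 3 (new)  [load 260/350]
  150 → host 2  [load 270/350]
  100 → host 4 (new)  [load 100/350]
  90 → host 3  [load 350/350]
  150 → host 4  [load 250/350]
  120 → host 5 (new)  [load 120/350]
  220 → host 5  [load 340/350]
5 hosts opened.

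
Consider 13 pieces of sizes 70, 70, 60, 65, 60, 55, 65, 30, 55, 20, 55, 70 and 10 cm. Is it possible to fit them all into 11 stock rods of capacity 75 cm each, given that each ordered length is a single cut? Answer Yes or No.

A valid assignment using 11 stock rods:
  stock rod 1: 70 = 70
  stock rod 2: 70 = 70
  stock rod 3: 70 = 70
  stock rod 4: 65 + 10 = 75
  stock rod 5: 65 = 65
  stock rod 6: 60 = 60
  stock rod 7: 60 = 60
  stock rod 8: 55 + 20 = 75
  stock rod 9: 55 = 55
  stock rod 10: 55 = 55
  stock rod 11: 30 = 30
Every load is within 75 cm, so 11 stock rods suffice.

Yes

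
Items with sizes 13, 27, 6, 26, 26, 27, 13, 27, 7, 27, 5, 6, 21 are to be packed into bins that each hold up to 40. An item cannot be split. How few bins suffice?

Total = 27 + 27 + 27 + 27 + 26 + 26 + 21 + 13 + 13 + 7 + 6 + 6 + 5 = 231.
Lower bound: ⌈231/40⌉ = 6 bins.
Also, 7 items each exceed 20, and no two of those can share a bin, so at least 7 bins are needed.
A packing using 7 bins:
  bin 1: 27 + 13 = 40
  bin 2: 27 + 13 = 40
  bin 3: 27 + 7 + 6 = 40
  bin 4: 27 + 6 + 5 = 38
  bin 5: 26 = 26
  bin 6: 26 = 26
  bin 7: 21 = 21
This matches the lower bound, so 7 is optimal.

7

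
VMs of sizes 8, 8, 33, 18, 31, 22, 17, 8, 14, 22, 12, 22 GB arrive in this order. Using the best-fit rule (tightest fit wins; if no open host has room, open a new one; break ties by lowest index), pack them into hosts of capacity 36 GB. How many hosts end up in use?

7

  8 → host 1 (new)  [load 8/36]
  8 → host 1  [load 16/36]
  33 → host 2 (new)  [load 33/36]
  18 → host 1  [load 34/36]
  31 → host 3 (new)  [load 31/36]
  22 → host 4 (new)  [load 22/36]
  17 → host 5 (new)  [load 17/36]
  8 → host 4  [load 30/36]
  14 → host 5  [load 31/36]
  22 → host 6 (new)  [load 22/36]
  12 → host 6  [load 34/36]
  22 → host 7 (new)  [load 22/36]
7 hosts opened.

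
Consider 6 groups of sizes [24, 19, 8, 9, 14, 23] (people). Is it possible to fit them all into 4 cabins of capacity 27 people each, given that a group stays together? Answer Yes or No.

Yes

A valid assignment using 4 cabins:
  cabin 1: 24 = 24
  cabin 2: 23 = 23
  cabin 3: 19 + 8 = 27
  cabin 4: 14 + 9 = 23
Every load is within 27 people, so 4 cabins suffice.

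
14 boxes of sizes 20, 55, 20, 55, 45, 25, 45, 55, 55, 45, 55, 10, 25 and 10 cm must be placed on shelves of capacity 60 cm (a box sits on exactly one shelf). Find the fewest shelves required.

10

Total = 55 + 55 + 55 + 55 + 55 + 45 + 45 + 45 + 25 + 25 + 20 + 20 + 10 + 10 = 520 cm.
Lower bound: ⌈520/60⌉ = 9 shelves.
A packing using 10 shelves:
  shelf 1: 55 = 55
  shelf 2: 55 = 55
  shelf 3: 55 = 55
  shelf 4: 55 = 55
  shelf 5: 55 = 55
  shelf 6: 45 + 10 = 55
  shelf 7: 45 + 10 = 55
  shelf 8: 45 = 45
  shelf 9: 25 + 25 = 50
  shelf 10: 20 + 20 = 40
No arrangement into 9 shelves stays within capacity, so 10 is optimal.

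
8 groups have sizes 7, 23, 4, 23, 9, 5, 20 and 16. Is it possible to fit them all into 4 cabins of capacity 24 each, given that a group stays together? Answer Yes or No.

No

Total = 107; ⌈107/24⌉ = 5.
At least 5 cabins are required, but only 4 are allowed.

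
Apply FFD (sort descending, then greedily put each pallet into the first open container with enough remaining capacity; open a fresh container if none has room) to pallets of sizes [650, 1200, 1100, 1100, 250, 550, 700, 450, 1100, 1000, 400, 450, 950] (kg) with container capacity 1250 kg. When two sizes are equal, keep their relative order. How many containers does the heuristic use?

Sorted descending: 1200, 1100, 1100, 1100, 1000, 950, 700, 650, 550, 450, 450, 400, 250.
  1200 → container 1 (new)  [load 1200/1250]
  1100 → container 2 (new)  [load 1100/1250]
  1100 → container 3 (new)  [load 1100/1250]
  1100 → container 4 (new)  [load 1100/1250]
  1000 → container 5 (new)  [load 1000/1250]
  950 → container 6 (new)  [load 950/1250]
  700 → container 7 (new)  [load 700/1250]
  650 → container 8 (new)  [load 650/1250]
  550 → container 7  [load 1250/1250]
  450 → container 8  [load 1100/1250]
  450 → container 9 (new)  [load 450/1250]
  400 → container 9  [load 850/1250]
  250 → container 5  [load 1250/1250]
9 containers opened.

9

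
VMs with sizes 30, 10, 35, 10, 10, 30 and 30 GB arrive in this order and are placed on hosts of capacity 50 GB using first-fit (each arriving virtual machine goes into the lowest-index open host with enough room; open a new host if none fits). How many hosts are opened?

  30 → host 1 (new)  [load 30/50]
  10 → host 1  [load 40/50]
  35 → host 2 (new)  [load 35/50]
  10 → host 1  [load 50/50]
  10 → host 2  [load 45/50]
  30 → host 3 (new)  [load 30/50]
  30 → host 4 (new)  [load 30/50]
4 hosts opened.

4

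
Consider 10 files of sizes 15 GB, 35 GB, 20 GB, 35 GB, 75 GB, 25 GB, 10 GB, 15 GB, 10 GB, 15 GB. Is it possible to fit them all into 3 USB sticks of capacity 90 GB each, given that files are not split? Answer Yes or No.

A valid assignment using 3 USB sticks:
  USB stick 1: 75 + 15 = 90
  USB stick 2: 35 + 35 + 20 = 90
  USB stick 3: 25 + 15 + 15 + 10 + 10 = 75
Every load is within 90 GB, so 3 USB sticks suffice.

Yes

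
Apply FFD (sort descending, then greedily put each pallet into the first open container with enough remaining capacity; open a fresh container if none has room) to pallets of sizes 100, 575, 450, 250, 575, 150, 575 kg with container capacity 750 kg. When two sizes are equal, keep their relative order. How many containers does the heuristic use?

Sorted descending: 575, 575, 575, 450, 250, 150, 100.
  575 → container 1 (new)  [load 575/750]
  575 → container 2 (new)  [load 575/750]
  575 → container 3 (new)  [load 575/750]
  450 → container 4 (new)  [load 450/750]
  250 → container 4  [load 700/750]
  150 → container 1  [load 725/750]
  100 → container 2  [load 675/750]
4 containers opened.

4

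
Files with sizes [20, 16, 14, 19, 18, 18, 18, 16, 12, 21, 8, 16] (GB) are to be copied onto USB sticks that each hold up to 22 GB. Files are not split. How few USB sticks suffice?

Total = 21 + 20 + 19 + 18 + 18 + 18 + 16 + 16 + 16 + 14 + 12 + 8 = 196 GB.
Lower bound: ⌈196/22⌉ = 9 USB sticks.
Also, 11 files each exceed 11 GB, and no two of those can share a USB stick, so at least 11 USB sticks are needed.
A packing using 11 USB sticks:
  USB stick 1: 21 = 21
  USB stick 2: 20 = 20
  USB stick 3: 19 = 19
  USB stick 4: 18 = 18
  USB stick 5: 18 = 18
  USB stick 6: 18 = 18
  USB stick 7: 16 = 16
  USB stick 8: 16 = 16
  USB stick 9: 16 = 16
  USB stick 10: 14 + 8 = 22
  USB stick 11: 12 = 12
This matches the lower bound, so 11 is optimal.

11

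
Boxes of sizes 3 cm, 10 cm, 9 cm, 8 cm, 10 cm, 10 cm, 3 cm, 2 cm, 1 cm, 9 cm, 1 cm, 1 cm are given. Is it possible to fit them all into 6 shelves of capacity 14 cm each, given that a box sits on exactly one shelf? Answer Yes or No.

A valid assignment using 6 shelves:
  shelf 1: 10 + 3 + 1 = 14
  shelf 2: 10 + 3 + 1 = 14
  shelf 3: 10 + 2 + 1 = 13
  shelf 4: 9 = 9
  shelf 5: 9 = 9
  shelf 6: 8 = 8
Every load is within 14 cm, so 6 shelves suffice.

Yes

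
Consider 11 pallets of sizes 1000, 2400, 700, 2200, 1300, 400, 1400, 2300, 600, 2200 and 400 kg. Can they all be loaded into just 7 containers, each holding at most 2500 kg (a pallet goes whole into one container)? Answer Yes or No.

A valid assignment using 7 containers:
  container 1: 2400 = 2400
  container 2: 2300 = 2300
  container 3: 2200 = 2200
  container 4: 2200 = 2200
  container 5: 1400 + 1000 = 2400
  container 6: 1300 + 700 + 400 = 2400
  container 7: 600 + 400 = 1000
Every load is within 2500 kg, so 7 containers suffice.

Yes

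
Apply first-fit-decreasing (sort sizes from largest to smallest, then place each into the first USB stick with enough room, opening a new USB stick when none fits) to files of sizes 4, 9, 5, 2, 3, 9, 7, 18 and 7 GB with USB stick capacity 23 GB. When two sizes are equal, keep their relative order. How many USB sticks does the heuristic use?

Sorted descending: 18, 9, 9, 7, 7, 5, 4, 3, 2.
  18 → USB stick 1 (new)  [load 18/23]
  9 → USB stick 2 (new)  [load 9/23]
  9 → USB stick 2  [load 18/23]
  7 → USB stick 3 (new)  [load 7/23]
  7 → USB stick 3  [load 14/23]
  5 → USB stick 1  [load 23/23]
  4 → USB stick 2  [load 22/23]
  3 → USB stick 3  [load 17/23]
  2 → USB stick 3  [load 19/23]
3 USB sticks opened.

3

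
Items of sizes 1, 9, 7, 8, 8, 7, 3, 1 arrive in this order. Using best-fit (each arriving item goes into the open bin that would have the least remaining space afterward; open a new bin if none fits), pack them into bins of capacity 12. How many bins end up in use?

5

  1 → bin 1 (new)  [load 1/12]
  9 → bin 1  [load 10/12]
  7 → bin 2 (new)  [load 7/12]
  8 → bin 3 (new)  [load 8/12]
  8 → bin 4 (new)  [load 8/12]
  7 → bin 5 (new)  [load 7/12]
  3 → bin 3  [load 11/12]
  1 → bin 3  [load 12/12]
5 bins opened.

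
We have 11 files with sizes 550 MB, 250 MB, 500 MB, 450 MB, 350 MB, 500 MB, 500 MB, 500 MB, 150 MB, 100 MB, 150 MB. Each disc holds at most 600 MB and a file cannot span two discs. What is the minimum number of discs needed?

8

Total = 550 + 500 + 500 + 500 + 500 + 450 + 350 + 250 + 150 + 150 + 100 = 4000 MB.
Lower bound: ⌈4000/600⌉ = 7 discs.
A packing using 8 discs:
  disc 1: 550 = 550
  disc 2: 500 + 100 = 600
  disc 3: 500 = 500
  disc 4: 500 = 500
  disc 5: 500 = 500
  disc 6: 450 + 150 = 600
  disc 7: 350 + 250 = 600
  disc 8: 150 = 150
No arrangement into 7 discs stays within capacity, so 8 is optimal.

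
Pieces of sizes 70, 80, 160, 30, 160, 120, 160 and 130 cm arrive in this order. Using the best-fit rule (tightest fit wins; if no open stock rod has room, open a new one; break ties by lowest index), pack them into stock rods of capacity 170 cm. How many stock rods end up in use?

6

  70 → stock rod 1 (new)  [load 70/170]
  80 → stock rod 1  [load 150/170]
  160 → stock rod 2 (new)  [load 160/170]
  30 → stock rod 3 (new)  [load 30/170]
  160 → stock rod 4 (new)  [load 160/170]
  120 → stock rod 3  [load 150/170]
  160 → stock rod 5 (new)  [load 160/170]
  130 → stock rod 6 (new)  [load 130/170]
6 stock rods opened.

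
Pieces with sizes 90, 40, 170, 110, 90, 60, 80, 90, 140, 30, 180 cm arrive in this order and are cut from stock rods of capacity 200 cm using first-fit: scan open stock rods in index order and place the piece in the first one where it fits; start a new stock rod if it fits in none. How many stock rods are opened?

  90 → stock rod 1 (new)  [load 90/200]
  40 → stock rod 1  [load 130/200]
  170 → stock rod 2 (new)  [load 170/200]
  110 → stock rod 3 (new)  [load 110/200]
  90 → stock rod 3  [load 200/200]
  60 → stock rod 1  [load 190/200]
  80 → stock rod 4 (new)  [load 80/200]
  90 → stock rod 4  [load 170/200]
  140 → stock rod 5 (new)  [load 140/200]
  30 → stock rod 2  [load 200/200]
  180 → stock rod 6 (new)  [load 180/200]
6 stock rods opened.

6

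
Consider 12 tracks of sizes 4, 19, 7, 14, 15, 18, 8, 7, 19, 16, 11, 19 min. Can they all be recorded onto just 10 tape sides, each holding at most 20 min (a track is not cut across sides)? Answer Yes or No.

A valid assignment using 9 tape sides:
  side 1: 19 = 19
  side 2: 19 = 19
  side 3: 19 = 19
  side 4: 18 = 18
  side 5: 16 + 4 = 20
  side 6: 15 = 15
  side 7: 14 = 14
  side 8: 11 + 8 = 19
  side 9: 7 + 7 = 14
That uses only 9 ≤ 10, so 10 tape sides are enough.

Yes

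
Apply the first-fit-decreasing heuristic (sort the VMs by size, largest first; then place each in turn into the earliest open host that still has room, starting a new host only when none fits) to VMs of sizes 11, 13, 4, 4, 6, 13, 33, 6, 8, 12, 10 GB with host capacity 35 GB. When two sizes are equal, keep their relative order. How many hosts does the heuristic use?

Sorted descending: 33, 13, 13, 12, 11, 10, 8, 6, 6, 4, 4.
  33 → host 1 (new)  [load 33/35]
  13 → host 2 (new)  [load 13/35]
  13 → host 2  [load 26/35]
  12 → host 3 (new)  [load 12/35]
  11 → host 3  [load 23/35]
  10 → host 3  [load 33/35]
  8 → host 2  [load 34/35]
  6 → host 4 (new)  [load 6/35]
  6 → host 4  [load 12/35]
  4 → host 4  [load 16/35]
  4 → host 4  [load 20/35]
4 hosts opened.

4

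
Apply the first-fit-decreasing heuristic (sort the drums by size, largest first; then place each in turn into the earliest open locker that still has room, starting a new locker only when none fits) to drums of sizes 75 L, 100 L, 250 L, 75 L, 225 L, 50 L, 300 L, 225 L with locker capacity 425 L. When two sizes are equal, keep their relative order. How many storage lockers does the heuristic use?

4

Sorted descending: 300, 250, 225, 225, 100, 75, 75, 50.
  300 → locker 1 (new)  [load 300/425]
  250 → locker 2 (new)  [load 250/425]
  225 → locker 3 (new)  [load 225/425]
  225 → locker 4 (new)  [load 225/425]
  100 → locker 1  [load 400/425]
  75 → locker 2  [load 325/425]
  75 → locker 2  [load 400/425]
  50 → locker 3  [load 275/425]
4 storage lockers opened.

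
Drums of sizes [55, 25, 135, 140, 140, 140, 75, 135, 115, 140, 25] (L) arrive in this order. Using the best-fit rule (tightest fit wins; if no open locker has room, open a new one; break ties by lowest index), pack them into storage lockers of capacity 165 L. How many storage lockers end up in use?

  55 → locker 1 (new)  [load 55/165]
  25 → locker 1  [load 80/165]
  135 → locker 2 (new)  [load 135/165]
  140 → locker 3 (new)  [load 140/165]
  140 → locker 4 (new)  [load 140/165]
  140 → locker 5 (new)  [load 140/165]
  75 → locker 1  [load 155/165]
  135 → locker 6 (new)  [load 135/165]
  115 → locker 7 (new)  [load 115/165]
  140 → locker 8 (new)  [load 140/165]
  25 → locker 3  [load 165/165]
8 storage lockers opened.

8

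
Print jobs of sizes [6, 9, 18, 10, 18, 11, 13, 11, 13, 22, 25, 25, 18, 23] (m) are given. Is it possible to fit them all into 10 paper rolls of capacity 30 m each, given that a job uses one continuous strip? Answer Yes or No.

A valid assignment using 9 paper rolls:
  roll 1: 25 = 25
  roll 2: 25 = 25
  roll 3: 23 + 6 = 29
  roll 4: 22 = 22
  roll 5: 18 + 11 = 29
  roll 6: 18 + 11 = 29
  roll 7: 18 + 10 = 28
  roll 8: 13 + 13 = 26
  roll 9: 9 = 9
That uses only 9 ≤ 10, so 10 paper rolls are enough.

Yes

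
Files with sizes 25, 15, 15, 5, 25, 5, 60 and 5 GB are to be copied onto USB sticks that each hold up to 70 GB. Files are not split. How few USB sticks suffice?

3

Total = 60 + 25 + 25 + 15 + 15 + 5 + 5 + 5 = 155 GB.
Lower bound: ⌈155/70⌉ = 3 USB sticks.
A packing using 3 USB sticks:
  USB stick 1: 60 + 5 + 5 = 70
  USB stick 2: 25 + 25 + 15 + 5 = 70
  USB stick 3: 15 = 15
This matches the lower bound, so 3 is optimal.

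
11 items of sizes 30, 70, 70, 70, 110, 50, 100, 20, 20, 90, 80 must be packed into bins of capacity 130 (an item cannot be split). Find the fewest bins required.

Total = 110 + 100 + 90 + 80 + 70 + 70 + 70 + 50 + 30 + 20 + 20 = 710.
Lower bound: ⌈710/130⌉ = 6 bins.
Also, 7 items each exceed 65, and no two of those can share a bin, so at least 7 bins are needed.
A packing using 7 bins:
  bin 1: 110 + 20 = 130
  bin 2: 100 + 30 = 130
  bin 3: 90 + 20 = 110
  bin 4: 80 + 50 = 130
  bin 5: 70 = 70
  bin 6: 70 = 70
  bin 7: 70 = 70
This matches the lower bound, so 7 is optimal.

7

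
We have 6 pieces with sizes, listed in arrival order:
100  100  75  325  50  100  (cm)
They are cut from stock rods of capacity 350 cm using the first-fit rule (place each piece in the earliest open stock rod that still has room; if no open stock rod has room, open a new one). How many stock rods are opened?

  100 → stock rod 1 (new)  [load 100/350]
  100 → stock rod 1  [load 200/350]
  75 → stock rod 1  [load 275/350]
  325 → stock rod 2 (new)  [load 325/350]
  50 → stock rod 1  [load 325/350]
  100 → stock rod 3 (new)  [load 100/350]
3 stock rods opened.

3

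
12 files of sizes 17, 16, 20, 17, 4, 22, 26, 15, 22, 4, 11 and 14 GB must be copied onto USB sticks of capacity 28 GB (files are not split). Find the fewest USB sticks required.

9

Total = 26 + 22 + 22 + 20 + 17 + 17 + 16 + 15 + 14 + 11 + 4 + 4 = 188 GB.
Lower bound: ⌈188/28⌉ = 7 USB sticks.
Also, 8 files each exceed 14 GB, and no two of those can share a USB stick, so at least 8 USB sticks are needed.
A packing using 9 USB sticks:
  USB stick 1: 26 = 26
  USB stick 2: 22 + 4 = 26
  USB stick 3: 22 + 4 = 26
  USB stick 4: 20 = 20
  USB stick 5: 17 + 11 = 28
  USB stick 6: 17 = 17
  USB stick 7: 16 = 16
  USB stick 8: 15 = 15
  USB stick 9: 14 = 14
No arrangement into 8 USB sticks stays within capacity, so 9 is optimal.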